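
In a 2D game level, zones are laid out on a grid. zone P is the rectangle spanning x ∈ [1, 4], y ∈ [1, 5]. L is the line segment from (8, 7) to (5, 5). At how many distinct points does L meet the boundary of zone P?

The segment lies entirely outside zone P and never meets its boundary.

0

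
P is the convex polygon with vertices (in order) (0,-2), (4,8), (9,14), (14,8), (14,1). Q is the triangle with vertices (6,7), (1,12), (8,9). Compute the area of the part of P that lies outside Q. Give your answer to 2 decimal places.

123.61

|P| = 129, |P∩Q| = 5.3939.
|P ∖ Q| = |P| − |P∩Q| = 129 − 5.3939 = 123.61.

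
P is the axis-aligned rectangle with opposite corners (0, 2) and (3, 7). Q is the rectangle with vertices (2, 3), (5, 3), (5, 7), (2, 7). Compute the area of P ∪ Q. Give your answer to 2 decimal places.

23.00

By inclusion–exclusion:
Individual areas: |P| = 15, |Q| = 12.
|P∩Q|: x∈[2,3], y∈[3,7] → 1·4 = 4.
|P ∪ Q| = 27 − 4 = 23.00.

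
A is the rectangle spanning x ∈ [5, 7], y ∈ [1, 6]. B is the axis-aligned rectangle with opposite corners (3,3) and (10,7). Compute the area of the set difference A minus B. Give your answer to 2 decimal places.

|A∩B|: x∈[5,7], y∈[3,6] → 2·3 = 6.
|A| = 10.
|A ∖ B| = |A| − |A∩B| = 10 − 6 = 4.00.

4.00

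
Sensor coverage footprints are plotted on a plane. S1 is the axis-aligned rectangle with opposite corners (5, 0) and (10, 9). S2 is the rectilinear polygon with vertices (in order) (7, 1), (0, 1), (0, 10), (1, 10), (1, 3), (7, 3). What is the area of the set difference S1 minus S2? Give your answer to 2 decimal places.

|S1| = 45, |S1∩S2| = 4.
|S1 ∖ S2| = |S1| − |S1∩S2| = 45 − 4 = 41.00.

41.00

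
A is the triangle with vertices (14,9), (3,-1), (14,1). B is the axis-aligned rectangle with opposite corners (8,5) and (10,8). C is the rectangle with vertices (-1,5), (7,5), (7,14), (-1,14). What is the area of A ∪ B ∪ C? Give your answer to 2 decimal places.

121.93

By inclusion–exclusion:
Individual areas: |A| = 44, |B| = 6, |C| = 72.
|A∩B| = 0.0727.
|A∩C| = 0.
|B∩C| = 0 (no overlap).
|A∩B∩C| = 0.
|A ∪ B ∪ C| = 122 − 0.0727 + 0 = 121.93.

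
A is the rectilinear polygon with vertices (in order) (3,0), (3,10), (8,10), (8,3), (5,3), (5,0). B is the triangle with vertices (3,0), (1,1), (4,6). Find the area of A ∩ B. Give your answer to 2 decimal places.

2.17

The intersection is the polygon with vertices (3,4.333), (4,6), (3,0).
By the shoelace formula its area is 2.17.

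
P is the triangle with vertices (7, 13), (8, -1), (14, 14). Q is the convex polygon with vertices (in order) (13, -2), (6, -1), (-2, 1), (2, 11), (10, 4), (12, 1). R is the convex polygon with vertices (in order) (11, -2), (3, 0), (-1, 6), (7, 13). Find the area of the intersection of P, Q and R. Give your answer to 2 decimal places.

The intersection is the polygon with vertices (7.486,6.2), (9.217,4.685), (9.64,3.1), (8,-1).
By the shoelace formula its area is 8.01.

8.01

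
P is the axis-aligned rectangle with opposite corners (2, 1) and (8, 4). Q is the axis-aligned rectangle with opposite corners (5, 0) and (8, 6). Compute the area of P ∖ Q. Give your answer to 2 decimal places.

|P∩Q|: x∈[5,8], y∈[1,4] → 3·3 = 9.
|P| = 18.
|P ∖ Q| = |P| − |P∩Q| = 18 − 9 = 9.00.

9.00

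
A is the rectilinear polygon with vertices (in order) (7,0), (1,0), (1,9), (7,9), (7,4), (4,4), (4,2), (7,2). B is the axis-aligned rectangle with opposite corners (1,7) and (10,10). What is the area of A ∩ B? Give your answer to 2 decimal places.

The intersection is the polygon with vertices (1,9), (7,9), (7,7), (1,7).
By the shoelace formula its area is 12.00.

12.00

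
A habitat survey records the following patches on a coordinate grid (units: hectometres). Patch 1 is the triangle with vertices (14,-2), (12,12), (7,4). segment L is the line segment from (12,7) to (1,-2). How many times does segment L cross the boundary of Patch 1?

The segment meets the boundary at (7.651,3.442).

1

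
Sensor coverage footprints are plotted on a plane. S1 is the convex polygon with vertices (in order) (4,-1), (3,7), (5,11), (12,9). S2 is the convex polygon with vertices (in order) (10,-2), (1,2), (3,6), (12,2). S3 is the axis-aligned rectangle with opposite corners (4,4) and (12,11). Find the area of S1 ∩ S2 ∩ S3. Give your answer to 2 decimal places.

2.72

The intersection is the polygon with vertices (7.5,4), (4,4), (4,5.556).
By the shoelace formula its area is 2.72.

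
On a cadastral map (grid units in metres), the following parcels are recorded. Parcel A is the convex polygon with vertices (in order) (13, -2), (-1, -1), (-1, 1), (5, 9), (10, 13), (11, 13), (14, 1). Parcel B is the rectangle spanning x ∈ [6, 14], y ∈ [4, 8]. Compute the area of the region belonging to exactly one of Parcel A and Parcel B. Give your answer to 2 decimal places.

118.50

|Parcel A| = 140.5, |Parcel B| = 32, |Parcel A∩Parcel B| = 27.
|Parcel A △ Parcel B| = |Parcel A| + |Parcel B| − 2·|Parcel A∩Parcel B| = 140.5 + 32 − 54 = 118.50.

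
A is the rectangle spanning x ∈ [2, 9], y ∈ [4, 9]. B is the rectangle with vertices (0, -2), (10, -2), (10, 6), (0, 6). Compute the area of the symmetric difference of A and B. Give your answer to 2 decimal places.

87.00

|A∩B|: x∈[2,9], y∈[4,6] → 7·2 = 14.
|A △ B| = |A| + |B| − 2·|A∩B| = 35 + 80 − 28 = 87.00.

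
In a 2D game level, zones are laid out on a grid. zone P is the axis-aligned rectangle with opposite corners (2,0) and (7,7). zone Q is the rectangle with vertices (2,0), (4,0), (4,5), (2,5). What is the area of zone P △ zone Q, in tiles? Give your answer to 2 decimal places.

|zone P∩zone Q|: x∈[2,4], y∈[0,5] → 2·5 = 10.
|zone P △ zone Q| = |zone P| + |zone Q| − 2·|zone P∩zone Q| = 35 + 10 − 20 = 25.00.

25.00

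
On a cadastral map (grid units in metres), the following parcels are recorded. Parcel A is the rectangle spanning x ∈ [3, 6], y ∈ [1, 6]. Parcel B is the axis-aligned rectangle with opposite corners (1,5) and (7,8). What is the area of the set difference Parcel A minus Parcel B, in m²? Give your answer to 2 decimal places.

12.00

|Parcel A∩Parcel B|: x∈[3,6], y∈[5,6] → 3·1 = 3.
|Parcel A| = 15.
|Parcel A ∖ Parcel B| = |Parcel A| − |Parcel A∩Parcel B| = 15 − 3 = 12.00.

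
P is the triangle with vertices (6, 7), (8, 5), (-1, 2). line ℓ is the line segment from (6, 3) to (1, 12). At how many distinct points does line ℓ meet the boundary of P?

The segment meets the boundary at (4.409,5.864), (5.375,4.125).

2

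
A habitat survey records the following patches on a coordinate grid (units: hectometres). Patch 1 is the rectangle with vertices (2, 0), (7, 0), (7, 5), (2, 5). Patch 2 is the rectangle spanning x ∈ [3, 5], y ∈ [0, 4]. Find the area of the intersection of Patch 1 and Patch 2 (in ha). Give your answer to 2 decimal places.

8.00

|Patch 1∩Patch 2|: x∈[3,5], y∈[0,4] → 2·4 = 8.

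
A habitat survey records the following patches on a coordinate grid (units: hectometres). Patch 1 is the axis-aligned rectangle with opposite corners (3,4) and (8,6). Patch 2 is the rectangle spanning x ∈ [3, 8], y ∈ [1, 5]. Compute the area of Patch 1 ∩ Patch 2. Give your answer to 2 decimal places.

5.00

|Patch 1∩Patch 2|: x∈[3,8], y∈[4,5] → 5·1 = 5.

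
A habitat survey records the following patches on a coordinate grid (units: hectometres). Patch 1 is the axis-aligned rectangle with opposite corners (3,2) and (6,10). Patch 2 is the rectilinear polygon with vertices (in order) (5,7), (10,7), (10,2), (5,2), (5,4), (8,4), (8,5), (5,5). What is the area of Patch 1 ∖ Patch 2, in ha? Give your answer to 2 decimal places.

20.00

|Patch 1| = 24, |Patch 1∩Patch 2| = 4.
|Patch 1 ∖ Patch 2| = |Patch 1| − |Patch 1∩Patch 2| = 24 − 4 = 20.00.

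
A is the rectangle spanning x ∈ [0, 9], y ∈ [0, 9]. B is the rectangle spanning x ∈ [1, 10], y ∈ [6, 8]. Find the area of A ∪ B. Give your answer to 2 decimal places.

83.00

By inclusion–exclusion:
Individual areas: |A| = 81, |B| = 18.
|A∩B|: x∈[1,9], y∈[6,8] → 8·2 = 16.
|A ∪ B| = 99 − 16 = 83.00.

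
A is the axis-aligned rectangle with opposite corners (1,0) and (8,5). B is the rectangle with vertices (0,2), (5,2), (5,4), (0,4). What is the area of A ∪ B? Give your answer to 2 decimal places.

37.00

By inclusion–exclusion:
Individual areas: |A| = 35, |B| = 10.
|A∩B|: x∈[1,5], y∈[2,4] → 4·2 = 8.
|A ∪ B| = 45 − 8 = 37.00.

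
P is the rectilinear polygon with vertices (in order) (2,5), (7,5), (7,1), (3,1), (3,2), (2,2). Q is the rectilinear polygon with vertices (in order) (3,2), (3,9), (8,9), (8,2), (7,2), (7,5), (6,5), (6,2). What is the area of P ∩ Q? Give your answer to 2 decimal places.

9.00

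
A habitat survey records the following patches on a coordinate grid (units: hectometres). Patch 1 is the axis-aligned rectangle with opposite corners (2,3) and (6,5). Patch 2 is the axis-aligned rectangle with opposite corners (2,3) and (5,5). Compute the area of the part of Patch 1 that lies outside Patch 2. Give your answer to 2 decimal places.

|Patch 1∩Patch 2|: x∈[2,5], y∈[3,5] → 3·2 = 6.
|Patch 1| = 8.
|Patch 1 ∖ Patch 2| = |Patch 1| − |Patch 1∩Patch 2| = 8 − 6 = 2.00.

2.00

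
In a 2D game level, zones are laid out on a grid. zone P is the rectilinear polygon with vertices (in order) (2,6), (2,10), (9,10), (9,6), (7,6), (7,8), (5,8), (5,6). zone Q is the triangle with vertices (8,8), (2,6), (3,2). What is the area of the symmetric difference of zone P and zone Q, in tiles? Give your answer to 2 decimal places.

|zone P| = 24, |zone Q| = 13, |zone P∩zone Q| = 1.9333.
|zone P △ zone Q| = |zone P| + |zone Q| − 2·|zone P∩zone Q| = 24 + 13 − 3.8667 = 33.13.

33.13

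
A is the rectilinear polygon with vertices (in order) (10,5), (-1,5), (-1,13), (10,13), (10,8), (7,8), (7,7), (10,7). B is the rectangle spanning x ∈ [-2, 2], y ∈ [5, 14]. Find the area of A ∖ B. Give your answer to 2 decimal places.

61.00

|A| = 85, |A∩B| = 24.
|A ∖ B| = |A| − |A∩B| = 85 − 24 = 61.00.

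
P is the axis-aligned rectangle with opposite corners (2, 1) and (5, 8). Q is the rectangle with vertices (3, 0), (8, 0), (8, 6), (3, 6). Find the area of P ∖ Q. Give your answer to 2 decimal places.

|P∩Q|: x∈[3,5], y∈[1,6] → 2·5 = 10.
|P| = 21.
|P ∖ Q| = |P| − |P∩Q| = 21 − 10 = 11.00.

11.00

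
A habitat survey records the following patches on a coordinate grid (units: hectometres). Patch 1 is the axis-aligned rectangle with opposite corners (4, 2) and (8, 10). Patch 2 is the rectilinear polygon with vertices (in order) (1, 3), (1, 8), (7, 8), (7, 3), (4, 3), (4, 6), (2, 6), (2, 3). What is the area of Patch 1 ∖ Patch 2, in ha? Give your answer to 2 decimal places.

|Patch 1| = 32, |Patch 1∩Patch 2| = 15.
|Patch 1 ∖ Patch 2| = |Patch 1| − |Patch 1∩Patch 2| = 32 − 15 = 17.00.

17.00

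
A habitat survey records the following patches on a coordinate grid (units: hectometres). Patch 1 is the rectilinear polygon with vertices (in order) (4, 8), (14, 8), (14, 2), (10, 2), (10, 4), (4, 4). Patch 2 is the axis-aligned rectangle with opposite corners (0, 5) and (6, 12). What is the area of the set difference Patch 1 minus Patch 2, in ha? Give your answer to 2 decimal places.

42.00

|Patch 1| = 48, |Patch 1∩Patch 2| = 6.
|Patch 1 ∖ Patch 2| = |Patch 1| − |Patch 1∩Patch 2| = 48 − 6 = 42.00.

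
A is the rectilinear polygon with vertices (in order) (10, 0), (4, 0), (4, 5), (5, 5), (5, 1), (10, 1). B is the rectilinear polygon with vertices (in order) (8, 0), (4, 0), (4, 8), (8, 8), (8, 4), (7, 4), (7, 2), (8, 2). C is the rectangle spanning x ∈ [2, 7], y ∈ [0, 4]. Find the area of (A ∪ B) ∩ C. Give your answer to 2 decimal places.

12.00

The region (A ∪ B) ∩ C is the polygon with vertices (4,0), (4,4), (7,4), (7,2), (7,0).
By the shoelace formula its area is 12.00.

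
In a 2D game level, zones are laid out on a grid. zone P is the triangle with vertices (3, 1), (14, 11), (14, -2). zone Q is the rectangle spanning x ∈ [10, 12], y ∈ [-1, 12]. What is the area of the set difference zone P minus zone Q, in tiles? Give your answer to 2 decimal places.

|zone P| = 71.5, |zone P∩zone Q| = 18.5303.
|zone P ∖ zone Q| = |zone P| − |zone P∩zone Q| = 71.5 − 18.5303 = 52.97.

52.97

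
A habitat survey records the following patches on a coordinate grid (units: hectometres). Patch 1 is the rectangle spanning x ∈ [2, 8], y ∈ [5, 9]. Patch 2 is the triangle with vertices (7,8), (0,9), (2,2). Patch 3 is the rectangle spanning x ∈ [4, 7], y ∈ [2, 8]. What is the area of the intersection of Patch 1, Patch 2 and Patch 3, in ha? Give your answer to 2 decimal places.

The intersection is the polygon with vertices (4.5,5), (4,5), (4,8), (7,8).
By the shoelace formula its area is 5.25.

5.25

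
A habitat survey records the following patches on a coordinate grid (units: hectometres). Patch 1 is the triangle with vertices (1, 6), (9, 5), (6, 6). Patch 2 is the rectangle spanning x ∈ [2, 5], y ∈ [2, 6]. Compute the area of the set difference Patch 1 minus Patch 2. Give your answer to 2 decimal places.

|Patch 1| = 2.5, |Patch 1∩Patch 2| = 0.9375.
|Patch 1 ∖ Patch 2| = |Patch 1| − |Patch 1∩Patch 2| = 2.5 − 0.9375 = 1.56.

1.56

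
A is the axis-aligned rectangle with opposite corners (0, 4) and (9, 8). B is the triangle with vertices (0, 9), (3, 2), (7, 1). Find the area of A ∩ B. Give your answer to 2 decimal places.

The intersection is the polygon with vertices (0.875,8), (4.375,4), (2.143,4), (0.429,8).
By the shoelace formula its area is 5.36.

5.36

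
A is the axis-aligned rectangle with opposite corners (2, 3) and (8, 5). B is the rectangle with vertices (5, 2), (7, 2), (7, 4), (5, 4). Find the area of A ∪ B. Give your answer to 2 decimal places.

By inclusion–exclusion:
Individual areas: |A| = 12, |B| = 4.
|A∩B|: x∈[5,7], y∈[3,4] → 2·1 = 2.
|A ∪ B| = 16 − 2 = 14.00.

14.00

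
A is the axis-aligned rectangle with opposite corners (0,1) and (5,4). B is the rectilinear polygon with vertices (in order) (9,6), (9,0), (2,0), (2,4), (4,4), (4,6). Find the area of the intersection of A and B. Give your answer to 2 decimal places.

The intersection is the polygon with vertices (5,4), (5,1), (2,1), (2,4), (4,4).
By the shoelace formula its area is 9.00.

9.00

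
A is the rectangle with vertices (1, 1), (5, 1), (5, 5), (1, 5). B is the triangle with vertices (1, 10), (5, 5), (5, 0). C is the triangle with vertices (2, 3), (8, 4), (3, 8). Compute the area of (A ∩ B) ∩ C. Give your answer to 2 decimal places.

2.70

The region (A ∩ B) ∩ C is the polygon with vertices (3,5), (5,5), (5,3.5), (3.688,3.281).
By the shoelace formula its area is 2.70.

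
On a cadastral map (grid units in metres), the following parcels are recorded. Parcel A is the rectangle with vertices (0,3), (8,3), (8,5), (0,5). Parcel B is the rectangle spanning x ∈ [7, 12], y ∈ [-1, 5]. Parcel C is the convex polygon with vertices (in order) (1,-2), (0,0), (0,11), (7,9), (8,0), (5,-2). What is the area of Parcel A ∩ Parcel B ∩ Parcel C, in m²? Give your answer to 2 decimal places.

1.11

The intersection is the polygon with vertices (7,3), (7,5), (7.444,5), (7.667,3).
By the shoelace formula its area is 1.11.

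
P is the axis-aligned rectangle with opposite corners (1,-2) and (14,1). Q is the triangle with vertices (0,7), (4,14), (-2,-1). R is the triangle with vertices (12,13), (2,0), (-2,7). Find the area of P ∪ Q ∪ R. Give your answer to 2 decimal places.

103.98

By inclusion–exclusion:
Individual areas: |P| = 39, |Q| = 9, |R| = 61.
|P∩Q| = 0.
|P∩R| = 0.6703.
|Q∩R| = 4.3489.
|P∩Q∩R| = 0.
|P ∪ Q ∪ R| = 109 − 5.0193 + 0 = 103.98.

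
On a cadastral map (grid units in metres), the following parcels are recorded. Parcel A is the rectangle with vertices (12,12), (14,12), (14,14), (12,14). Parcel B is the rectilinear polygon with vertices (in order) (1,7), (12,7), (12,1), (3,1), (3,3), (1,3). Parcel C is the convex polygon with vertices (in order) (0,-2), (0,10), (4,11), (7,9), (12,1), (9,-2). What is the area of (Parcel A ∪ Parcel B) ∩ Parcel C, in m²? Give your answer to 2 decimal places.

The region (Parcel A ∪ Parcel B) ∩ Parcel C is the polygon with vertices (8.25,7), (12,1), (3,1), (3,3), (1,3), (1,7).
By the shoelace formula its area is 50.75.

50.75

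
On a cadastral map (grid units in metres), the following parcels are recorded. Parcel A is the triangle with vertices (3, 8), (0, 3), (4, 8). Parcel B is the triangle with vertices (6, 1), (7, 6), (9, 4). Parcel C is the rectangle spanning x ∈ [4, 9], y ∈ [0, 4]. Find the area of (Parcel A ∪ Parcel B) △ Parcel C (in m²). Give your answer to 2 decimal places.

21.30

|Parcel A ∪ Parcel B| = 8.5.
|(Parcel A ∪ Parcel B) ∩ Parcel C| = 3.6.
|(Parcel A ∪ Parcel B) △ Parcel C| = 8.5 + 20 − 7.2 = 21.30.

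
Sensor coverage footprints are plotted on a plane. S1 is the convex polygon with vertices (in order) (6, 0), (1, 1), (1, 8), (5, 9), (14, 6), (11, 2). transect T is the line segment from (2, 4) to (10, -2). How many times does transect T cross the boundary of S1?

The segment meets the boundary at (6.87,0.348).

1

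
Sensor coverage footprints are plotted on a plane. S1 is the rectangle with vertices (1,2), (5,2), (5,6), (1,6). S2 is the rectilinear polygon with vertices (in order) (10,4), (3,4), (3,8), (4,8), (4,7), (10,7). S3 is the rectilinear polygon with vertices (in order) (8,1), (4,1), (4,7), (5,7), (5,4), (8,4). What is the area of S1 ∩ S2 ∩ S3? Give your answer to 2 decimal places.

2.00

The intersection is the polygon with vertices (5,4), (4,4), (4,6), (5,6).
By the shoelace formula its area is 2.00.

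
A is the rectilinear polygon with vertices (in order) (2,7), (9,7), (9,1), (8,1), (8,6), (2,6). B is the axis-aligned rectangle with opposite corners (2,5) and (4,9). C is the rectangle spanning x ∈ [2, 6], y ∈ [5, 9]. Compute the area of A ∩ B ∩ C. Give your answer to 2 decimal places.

The intersection is the polygon with vertices (4,6), (2,6), (2,7), (4,7).
By the shoelace formula its area is 2.00.

2.00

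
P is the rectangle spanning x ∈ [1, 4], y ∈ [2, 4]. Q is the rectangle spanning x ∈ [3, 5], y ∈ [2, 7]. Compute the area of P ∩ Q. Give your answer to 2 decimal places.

|P∩Q|: x∈[3,4], y∈[2,4] → 1·2 = 2.

2.00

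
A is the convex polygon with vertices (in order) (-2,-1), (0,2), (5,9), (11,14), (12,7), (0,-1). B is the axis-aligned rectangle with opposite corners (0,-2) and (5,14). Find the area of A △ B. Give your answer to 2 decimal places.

|A| = 74, |B| = 80, |A∩B| = 24.1667.
|A △ B| = |A| + |B| − 2·|A∩B| = 74 + 80 − 48.3333 = 105.67.

105.67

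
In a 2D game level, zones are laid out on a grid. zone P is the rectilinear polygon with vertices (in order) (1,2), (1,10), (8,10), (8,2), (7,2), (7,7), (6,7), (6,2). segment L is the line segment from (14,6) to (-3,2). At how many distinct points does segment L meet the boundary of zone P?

The segment meets the boundary at (1,2.941), (7,4.353), (8,4.588), (6,4.118).

4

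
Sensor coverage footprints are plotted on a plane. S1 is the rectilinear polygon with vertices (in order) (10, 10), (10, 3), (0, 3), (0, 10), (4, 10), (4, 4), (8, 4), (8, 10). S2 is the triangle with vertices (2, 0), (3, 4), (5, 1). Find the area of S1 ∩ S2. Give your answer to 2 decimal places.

The intersection is the polygon with vertices (2.75,3), (3,4), (3.667,3).
By the shoelace formula its area is 0.46.

0.46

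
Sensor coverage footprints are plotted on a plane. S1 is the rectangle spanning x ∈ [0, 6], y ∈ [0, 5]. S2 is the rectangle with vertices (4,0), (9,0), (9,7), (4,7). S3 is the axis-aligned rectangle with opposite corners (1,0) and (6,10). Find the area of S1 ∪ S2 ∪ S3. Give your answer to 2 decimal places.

By inclusion–exclusion:
Individual areas: |S1| = 30, |S2| = 35, |S3| = 50.
|S1∩S2|: x∈[4,6], y∈[0,5] → 2·5 = 10.
|S1∩S3|: x∈[1,6], y∈[0,5] → 5·5 = 25.
|S2∩S3|: x∈[4,6], y∈[0,7] → 2·7 = 14.
|S1∩S2∩S3| = 10.
|S1 ∪ S2 ∪ S3| = 115 − 49 + 10 = 76.00.

76.00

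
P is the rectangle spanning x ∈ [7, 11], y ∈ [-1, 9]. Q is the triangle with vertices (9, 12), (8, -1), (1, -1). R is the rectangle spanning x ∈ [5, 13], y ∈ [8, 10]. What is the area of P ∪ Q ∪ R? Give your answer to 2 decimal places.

82.15

By inclusion–exclusion:
Individual areas: |P| = 40, |Q| = 45.5, |R| = 16.
|P∩Q| = 13.8269.
|P∩R|: x∈[7,11], y∈[8,9] → 4·1 = 4.
|Q∩R| = 3.2308.
|P∩Q∩R| = 1.7115.
|P ∪ Q ∪ R| = 101.5 − 21.0577 + 1.7115 = 82.15.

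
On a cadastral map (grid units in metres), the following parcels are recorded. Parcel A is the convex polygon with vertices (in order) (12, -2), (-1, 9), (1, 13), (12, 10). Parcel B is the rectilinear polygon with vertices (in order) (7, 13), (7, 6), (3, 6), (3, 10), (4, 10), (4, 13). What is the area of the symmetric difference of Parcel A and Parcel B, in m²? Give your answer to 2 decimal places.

|Parcel A| = 103, |Parcel B| = 25, |Parcel A∩Parcel B| = 21.3182.
|Parcel A △ Parcel B| = |Parcel A| + |Parcel B| − 2·|Parcel A∩Parcel B| = 103 + 25 − 42.6364 = 85.36.

85.36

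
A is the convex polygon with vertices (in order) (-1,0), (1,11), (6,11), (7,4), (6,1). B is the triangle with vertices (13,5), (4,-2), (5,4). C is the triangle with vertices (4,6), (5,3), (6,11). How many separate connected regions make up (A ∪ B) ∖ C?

(A ∪ B) ∖ C is a single connected region.

1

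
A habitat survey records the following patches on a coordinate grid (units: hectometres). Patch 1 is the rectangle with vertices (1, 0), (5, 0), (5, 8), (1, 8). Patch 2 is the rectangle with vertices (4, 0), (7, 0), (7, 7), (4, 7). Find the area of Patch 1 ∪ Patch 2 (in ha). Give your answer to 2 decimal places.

By inclusion–exclusion:
Individual areas: |Patch 1| = 32, |Patch 2| = 21.
|Patch 1∩Patch 2|: x∈[4,5], y∈[0,7] → 1·7 = 7.
|Patch 1 ∪ Patch 2| = 53 − 7 = 46.00.

46.00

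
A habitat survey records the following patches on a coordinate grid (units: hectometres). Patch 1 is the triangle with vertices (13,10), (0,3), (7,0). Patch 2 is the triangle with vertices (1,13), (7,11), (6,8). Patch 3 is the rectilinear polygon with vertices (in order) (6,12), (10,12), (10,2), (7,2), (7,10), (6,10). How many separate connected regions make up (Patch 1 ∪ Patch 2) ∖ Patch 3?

(Patch 1 ∪ Patch 2) ∖ Patch 3 splits into 3 disjoint pieces (area 24.8923, area 5.0769, area 9).

3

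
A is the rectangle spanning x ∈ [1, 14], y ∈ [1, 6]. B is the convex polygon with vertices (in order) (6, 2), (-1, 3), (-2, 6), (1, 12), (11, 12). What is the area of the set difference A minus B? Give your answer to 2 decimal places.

|A| = 65, |A∩B| = 22.2143.
|A ∖ B| = |A| − |A∩B| = 65 − 22.2143 = 42.79.

42.79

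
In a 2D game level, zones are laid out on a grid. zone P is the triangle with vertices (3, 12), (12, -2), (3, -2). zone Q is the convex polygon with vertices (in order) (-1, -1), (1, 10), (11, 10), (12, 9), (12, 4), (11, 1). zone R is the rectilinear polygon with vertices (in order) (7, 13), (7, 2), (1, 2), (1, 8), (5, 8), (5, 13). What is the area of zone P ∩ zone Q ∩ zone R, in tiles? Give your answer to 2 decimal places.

22.67

The intersection is the polygon with vertices (3,8), (5,8), (5,8.889), (7,5.778), (7,2), (3,2).
By the shoelace formula its area is 22.67.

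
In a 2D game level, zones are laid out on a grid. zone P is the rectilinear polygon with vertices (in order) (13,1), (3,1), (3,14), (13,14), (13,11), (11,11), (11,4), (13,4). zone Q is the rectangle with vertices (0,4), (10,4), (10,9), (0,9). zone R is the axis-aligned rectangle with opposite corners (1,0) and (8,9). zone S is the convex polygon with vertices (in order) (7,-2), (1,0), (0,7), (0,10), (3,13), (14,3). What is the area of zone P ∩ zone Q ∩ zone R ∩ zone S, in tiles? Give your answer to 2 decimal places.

24.84

The intersection is the polygon with vertices (8,4), (3,4), (3,9), (7.4,9), (8,8.454).
By the shoelace formula its area is 24.84.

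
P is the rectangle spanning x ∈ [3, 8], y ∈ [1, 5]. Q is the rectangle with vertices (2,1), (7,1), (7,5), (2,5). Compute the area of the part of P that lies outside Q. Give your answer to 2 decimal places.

4.00

|P∩Q|: x∈[3,7], y∈[1,5] → 4·4 = 16.
|P| = 20.
|P ∖ Q| = |P| − |P∩Q| = 20 − 16 = 4.00.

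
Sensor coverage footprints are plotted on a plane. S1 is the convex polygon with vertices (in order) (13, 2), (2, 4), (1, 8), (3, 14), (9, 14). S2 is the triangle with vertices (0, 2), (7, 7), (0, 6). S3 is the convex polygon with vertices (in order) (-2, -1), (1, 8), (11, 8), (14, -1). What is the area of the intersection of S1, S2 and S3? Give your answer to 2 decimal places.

7.59

The intersection is the polygon with vertices (1.448,6.207), (7,7), (2.638,3.884), (2,4).
By the shoelace formula its area is 7.59.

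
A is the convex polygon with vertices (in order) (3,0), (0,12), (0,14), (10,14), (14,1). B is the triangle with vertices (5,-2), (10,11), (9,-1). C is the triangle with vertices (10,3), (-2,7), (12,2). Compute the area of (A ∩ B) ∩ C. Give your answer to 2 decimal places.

0.52

The region (A ∩ B) ∩ C is the polygon with vertices (7.273,3.909), (9.351,3.216), (9.329,2.954), (7.198,3.715).
By the shoelace formula its area is 0.52.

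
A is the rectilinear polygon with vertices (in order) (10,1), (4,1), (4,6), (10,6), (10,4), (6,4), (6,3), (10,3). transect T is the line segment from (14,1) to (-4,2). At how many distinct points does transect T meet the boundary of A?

2

The segment meets the boundary at (4,1.556), (10,1.222).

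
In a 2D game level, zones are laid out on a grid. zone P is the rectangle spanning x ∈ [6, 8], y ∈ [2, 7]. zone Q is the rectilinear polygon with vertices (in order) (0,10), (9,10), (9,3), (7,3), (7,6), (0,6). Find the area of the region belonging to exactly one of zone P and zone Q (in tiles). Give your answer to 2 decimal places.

|zone P| = 10, |zone Q| = 42, |zone P∩zone Q| = 5.
|zone P △ zone Q| = |zone P| + |zone Q| − 2·|zone P∩zone Q| = 10 + 42 − 10 = 42.00.

42.00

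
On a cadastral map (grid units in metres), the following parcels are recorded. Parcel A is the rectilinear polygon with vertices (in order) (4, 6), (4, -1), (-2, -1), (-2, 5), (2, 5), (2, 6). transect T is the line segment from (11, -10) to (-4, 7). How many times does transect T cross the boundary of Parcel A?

2

The segment meets the boundary at (-2,4.733), (3.059,-1).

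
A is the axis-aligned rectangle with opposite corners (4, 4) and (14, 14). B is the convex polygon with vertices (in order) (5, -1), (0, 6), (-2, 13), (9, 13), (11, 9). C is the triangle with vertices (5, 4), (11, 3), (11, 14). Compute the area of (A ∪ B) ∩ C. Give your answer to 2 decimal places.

The region (A ∪ B) ∩ C is the polygon with vertices (8,4), (7.727,3.546), (5,4), (11,14), (11,4).
By the shoelace formula its area is 30.68.

30.68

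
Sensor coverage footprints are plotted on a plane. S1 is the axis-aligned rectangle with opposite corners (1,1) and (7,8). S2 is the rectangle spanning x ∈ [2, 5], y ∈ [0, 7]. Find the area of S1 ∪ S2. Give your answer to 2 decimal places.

By inclusion–exclusion:
Individual areas: |S1| = 42, |S2| = 21.
|S1∩S2|: x∈[2,5], y∈[1,7] → 3·6 = 18.
|S1 ∪ S2| = 63 − 18 = 45.00.

45.00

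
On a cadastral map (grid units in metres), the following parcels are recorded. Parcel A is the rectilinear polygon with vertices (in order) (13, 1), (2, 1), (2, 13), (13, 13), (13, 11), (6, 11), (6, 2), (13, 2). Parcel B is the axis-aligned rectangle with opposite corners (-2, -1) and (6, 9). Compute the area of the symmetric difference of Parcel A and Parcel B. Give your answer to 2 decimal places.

85.00

|Parcel A| = 69, |Parcel B| = 80, |Parcel A∩Parcel B| = 32.
|Parcel A △ Parcel B| = |Parcel A| + |Parcel B| − 2·|Parcel A∩Parcel B| = 69 + 80 − 64 = 85.00.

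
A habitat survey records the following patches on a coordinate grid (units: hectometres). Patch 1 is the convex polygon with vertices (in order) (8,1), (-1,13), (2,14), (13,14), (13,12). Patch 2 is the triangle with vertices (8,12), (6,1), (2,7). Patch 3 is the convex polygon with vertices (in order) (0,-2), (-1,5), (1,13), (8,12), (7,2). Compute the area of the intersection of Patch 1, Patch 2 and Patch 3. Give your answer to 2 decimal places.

19.07

The intersection is the polygon with vertices (8,12), (6.39,3.146), (2.923,7.769).
By the shoelace formula its area is 19.07.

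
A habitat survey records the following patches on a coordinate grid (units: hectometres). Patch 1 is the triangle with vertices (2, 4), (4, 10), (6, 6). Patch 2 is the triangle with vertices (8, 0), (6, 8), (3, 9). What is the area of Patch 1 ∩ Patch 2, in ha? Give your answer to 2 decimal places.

3.96

The intersection is the polygon with vertices (3.6,8.8), (4.8,8.4), (6,6), (4.957,5.478), (3.417,8.25).
By the shoelace formula its area is 3.96.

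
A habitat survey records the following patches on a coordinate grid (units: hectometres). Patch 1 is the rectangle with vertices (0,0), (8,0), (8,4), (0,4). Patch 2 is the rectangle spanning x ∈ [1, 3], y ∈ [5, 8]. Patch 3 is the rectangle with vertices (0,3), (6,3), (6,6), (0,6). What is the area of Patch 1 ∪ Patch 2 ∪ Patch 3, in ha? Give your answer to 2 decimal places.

48.00

By inclusion–exclusion:
Individual areas: |Patch 1| = 32, |Patch 2| = 6, |Patch 3| = 18.
|Patch 1∩Patch 2| = 0 (no overlap).
|Patch 1∩Patch 3|: x∈[0,6], y∈[3,4] → 6·1 = 6.
|Patch 2∩Patch 3|: x∈[1,3], y∈[5,6] → 2·1 = 2.
|Patch 1∩Patch 2∩Patch 3| = 0.
|Patch 1 ∪ Patch 2 ∪ Patch 3| = 56 − 8 + 0 = 48.00.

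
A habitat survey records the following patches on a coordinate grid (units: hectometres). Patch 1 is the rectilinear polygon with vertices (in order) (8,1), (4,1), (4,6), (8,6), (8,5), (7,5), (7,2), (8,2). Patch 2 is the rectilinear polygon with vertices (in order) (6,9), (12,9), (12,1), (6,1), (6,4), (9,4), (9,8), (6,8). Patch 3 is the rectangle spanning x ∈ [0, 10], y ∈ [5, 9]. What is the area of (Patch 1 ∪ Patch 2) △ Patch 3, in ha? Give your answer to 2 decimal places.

|Patch 1 ∪ Patch 2| = 49.
|(Patch 1 ∪ Patch 2) ∩ Patch 3| = 11.
|(Patch 1 ∪ Patch 2) △ Patch 3| = 49 + 40 − 22 = 67.00.

67.00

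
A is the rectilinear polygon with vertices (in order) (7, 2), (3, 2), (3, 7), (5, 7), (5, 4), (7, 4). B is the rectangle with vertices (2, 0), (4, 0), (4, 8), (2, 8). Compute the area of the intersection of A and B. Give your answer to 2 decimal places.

5.00

The intersection is the polygon with vertices (3,2), (3,7), (4,7), (4,2).
By the shoelace formula its area is 5.00.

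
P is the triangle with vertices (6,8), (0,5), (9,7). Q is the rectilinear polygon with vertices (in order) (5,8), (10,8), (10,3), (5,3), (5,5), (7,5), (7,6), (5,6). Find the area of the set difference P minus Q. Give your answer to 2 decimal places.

|P| = 7.5, |P∩Q| = 4.0278.
|P ∖ Q| = |P| − |P∩Q| = 7.5 − 4.0278 = 3.47.

3.47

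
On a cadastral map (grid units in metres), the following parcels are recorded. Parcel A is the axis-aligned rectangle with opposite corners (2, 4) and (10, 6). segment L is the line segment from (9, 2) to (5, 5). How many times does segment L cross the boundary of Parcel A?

1

The segment meets the boundary at (6.333,4).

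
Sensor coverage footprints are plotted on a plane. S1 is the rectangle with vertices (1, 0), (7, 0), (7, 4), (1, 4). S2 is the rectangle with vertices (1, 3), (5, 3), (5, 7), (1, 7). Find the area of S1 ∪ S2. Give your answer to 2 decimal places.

36.00

By inclusion–exclusion:
Individual areas: |S1| = 24, |S2| = 16.
|S1∩S2|: x∈[1,5], y∈[3,4] → 4·1 = 4.
|S1 ∪ S2| = 40 − 4 = 36.00.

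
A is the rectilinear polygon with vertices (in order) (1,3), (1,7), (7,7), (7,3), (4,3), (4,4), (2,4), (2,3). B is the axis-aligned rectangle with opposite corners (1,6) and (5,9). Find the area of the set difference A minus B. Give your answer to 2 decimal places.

18.00

|A| = 22, |A∩B| = 4.
|A ∖ B| = |A| − |A∩B| = 22 − 4 = 18.00.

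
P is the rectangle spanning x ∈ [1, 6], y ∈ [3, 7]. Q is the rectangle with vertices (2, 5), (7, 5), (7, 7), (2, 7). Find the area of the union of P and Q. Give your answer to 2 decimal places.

22.00

By inclusion–exclusion:
Individual areas: |P| = 20, |Q| = 10.
|P∩Q|: x∈[2,6], y∈[5,7] → 4·2 = 8.
|P ∪ Q| = 30 − 8 = 22.00.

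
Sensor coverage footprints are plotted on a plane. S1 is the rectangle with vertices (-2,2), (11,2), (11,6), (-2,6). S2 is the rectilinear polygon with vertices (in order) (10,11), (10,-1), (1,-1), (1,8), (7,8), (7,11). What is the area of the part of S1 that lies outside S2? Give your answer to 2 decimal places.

|S1| = 52, |S1∩S2| = 36.
|S1 ∖ S2| = |S1| − |S1∩S2| = 52 − 36 = 16.00.

16.00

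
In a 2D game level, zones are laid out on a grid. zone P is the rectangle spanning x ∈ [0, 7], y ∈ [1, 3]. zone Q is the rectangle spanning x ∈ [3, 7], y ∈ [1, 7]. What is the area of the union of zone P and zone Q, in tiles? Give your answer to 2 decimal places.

By inclusion–exclusion:
Individual areas: |zone P| = 14, |zone Q| = 24.
|zone P∩zone Q|: x∈[3,7], y∈[1,3] → 4·2 = 8.
|zone P ∪ zone Q| = 38 − 8 = 30.00.

30.00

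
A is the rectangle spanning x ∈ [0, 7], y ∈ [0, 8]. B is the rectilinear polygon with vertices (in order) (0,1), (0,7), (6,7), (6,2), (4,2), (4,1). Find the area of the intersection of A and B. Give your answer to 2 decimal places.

34.00

The intersection is the polygon with vertices (0,7), (6,7), (6,2), (4,2), (4,1), (0,1).
By the shoelace formula its area is 34.00.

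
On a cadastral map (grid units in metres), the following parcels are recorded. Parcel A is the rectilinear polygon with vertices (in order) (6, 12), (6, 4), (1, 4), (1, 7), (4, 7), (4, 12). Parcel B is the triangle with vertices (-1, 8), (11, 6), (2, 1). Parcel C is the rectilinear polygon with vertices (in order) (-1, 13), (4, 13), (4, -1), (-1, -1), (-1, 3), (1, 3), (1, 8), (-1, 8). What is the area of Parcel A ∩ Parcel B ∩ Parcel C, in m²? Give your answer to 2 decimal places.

9.00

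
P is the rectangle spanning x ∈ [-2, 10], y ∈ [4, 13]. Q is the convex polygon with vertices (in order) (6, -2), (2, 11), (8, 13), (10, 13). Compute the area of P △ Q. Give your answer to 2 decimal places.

|P| = 108, |Q| = 58, |P∩Q| = 47.6615.
|P △ Q| = |P| + |Q| − 2·|P∩Q| = 108 + 58 − 95.3231 = 70.68.

70.68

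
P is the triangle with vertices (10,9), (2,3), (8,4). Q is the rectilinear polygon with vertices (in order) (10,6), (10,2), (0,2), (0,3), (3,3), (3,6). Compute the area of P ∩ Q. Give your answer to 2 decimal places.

9.51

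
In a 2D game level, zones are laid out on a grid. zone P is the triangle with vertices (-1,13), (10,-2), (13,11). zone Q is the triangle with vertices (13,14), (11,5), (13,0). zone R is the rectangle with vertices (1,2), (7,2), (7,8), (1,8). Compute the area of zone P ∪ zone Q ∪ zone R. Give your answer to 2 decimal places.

By inclusion–exclusion:
Individual areas: |zone P| = 94, |zone Q| = 14, |zone R| = 36.
|zone P∩zone Q| = 4.1771.
|zone P∩zone R| = 12.803.
|zone Q∩zone R| = 0.
|zone P∩zone Q∩zone R| = 0.
|zone P ∪ zone Q ∪ zone R| = 144 − 16.9801 + 0 = 127.02.

127.02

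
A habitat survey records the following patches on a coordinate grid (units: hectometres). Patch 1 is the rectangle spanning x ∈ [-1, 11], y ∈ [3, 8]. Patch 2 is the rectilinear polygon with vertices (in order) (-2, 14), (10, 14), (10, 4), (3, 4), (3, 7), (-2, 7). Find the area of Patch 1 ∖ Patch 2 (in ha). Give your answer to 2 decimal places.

|Patch 1| = 60, |Patch 1∩Patch 2| = 32.
|Patch 1 ∖ Patch 2| = |Patch 1| − |Patch 1∩Patch 2| = 60 − 32 = 28.00.

28.00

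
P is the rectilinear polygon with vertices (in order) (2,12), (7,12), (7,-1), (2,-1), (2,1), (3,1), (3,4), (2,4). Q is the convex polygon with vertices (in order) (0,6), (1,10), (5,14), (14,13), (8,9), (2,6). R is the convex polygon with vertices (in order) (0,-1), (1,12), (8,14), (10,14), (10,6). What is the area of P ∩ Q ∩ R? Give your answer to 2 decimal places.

The intersection is the polygon with vertices (7,8.5), (2,6), (2,11), (3,12), (7,12).
By the shoelace formula its area is 23.25.

23.25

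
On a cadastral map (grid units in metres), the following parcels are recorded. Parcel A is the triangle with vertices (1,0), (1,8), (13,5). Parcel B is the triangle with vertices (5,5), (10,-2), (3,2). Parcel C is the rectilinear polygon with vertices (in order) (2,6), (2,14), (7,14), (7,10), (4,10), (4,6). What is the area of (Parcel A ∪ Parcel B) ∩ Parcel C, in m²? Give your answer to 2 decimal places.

The region (Parcel A ∪ Parcel B) ∩ Parcel C is the polygon with vertices (4,7.25), (4,6), (2,6), (2,7.75).
By the shoelace formula its area is 3.00.

3.00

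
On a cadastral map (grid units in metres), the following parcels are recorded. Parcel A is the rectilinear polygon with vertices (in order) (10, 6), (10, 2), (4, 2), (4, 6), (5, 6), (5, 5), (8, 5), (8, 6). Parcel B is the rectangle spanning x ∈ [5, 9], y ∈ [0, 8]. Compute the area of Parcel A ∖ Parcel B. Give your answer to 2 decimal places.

|Parcel A| = 21, |Parcel A∩Parcel B| = 13.
|Parcel A ∖ Parcel B| = |Parcel A| − |Parcel A∩Parcel B| = 21 − 13 = 8.00.

8.00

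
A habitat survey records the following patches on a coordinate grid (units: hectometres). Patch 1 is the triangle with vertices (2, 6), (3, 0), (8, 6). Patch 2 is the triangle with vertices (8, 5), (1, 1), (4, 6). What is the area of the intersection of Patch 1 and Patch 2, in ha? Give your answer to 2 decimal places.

The intersection is the polygon with vertices (2.435,3.391), (4,6), (7.31,5.172), (6.409,4.091), (2.674,1.956).
By the shoelace formula its area is 9.73.

9.73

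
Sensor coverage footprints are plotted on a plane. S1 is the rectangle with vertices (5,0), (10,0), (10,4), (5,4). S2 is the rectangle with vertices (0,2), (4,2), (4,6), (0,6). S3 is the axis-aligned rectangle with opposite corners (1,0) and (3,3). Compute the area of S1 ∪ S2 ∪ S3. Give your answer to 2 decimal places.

By inclusion–exclusion:
Individual areas: |S1| = 20, |S2| = 16, |S3| = 6.
|S1∩S2| = 0 (no overlap).
|S1∩S3| = 0 (no overlap).
|S2∩S3|: x∈[1,3], y∈[2,3] → 2·1 = 2.
|S1∩S2∩S3| = 0.
|S1 ∪ S2 ∪ S3| = 42 − 2 + 0 = 40.00.

40.00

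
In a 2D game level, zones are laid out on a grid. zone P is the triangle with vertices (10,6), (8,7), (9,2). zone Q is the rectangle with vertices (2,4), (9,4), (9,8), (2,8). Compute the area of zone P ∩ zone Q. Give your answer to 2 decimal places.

1.85

The intersection is the polygon with vertices (8,7), (9,6.5), (9,4), (8.6,4).
By the shoelace formula its area is 1.85.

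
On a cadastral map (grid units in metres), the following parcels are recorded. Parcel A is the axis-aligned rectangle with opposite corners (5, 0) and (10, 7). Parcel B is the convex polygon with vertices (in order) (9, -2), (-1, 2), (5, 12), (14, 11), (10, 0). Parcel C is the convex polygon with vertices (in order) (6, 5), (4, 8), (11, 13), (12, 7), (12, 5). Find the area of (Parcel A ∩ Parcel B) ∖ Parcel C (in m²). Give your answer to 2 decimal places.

25.75

|Parcel A ∩ Parcel B| = 35.
|(Parcel A ∩ Parcel B) ∩ Parcel C| = 9.25.
|(Parcel A ∩ Parcel B) ∖ Parcel C| = 35 − 9.25 = 25.75.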